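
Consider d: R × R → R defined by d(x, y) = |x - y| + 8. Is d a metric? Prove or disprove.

No. d fails identity of indiscernibles (specifically d(x,x) = 0): d(2, 2) = |2 - 2| + 8 = 0 + 8 = 8 ≠ 0.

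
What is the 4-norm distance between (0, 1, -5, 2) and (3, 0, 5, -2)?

(Σ|x_i - y_i|^4)^(1/4) = (|0 - 3|^4 + |1 - 0|^4 + |-5 - 5|^4 + |2 - (-2)|^4)^(1/4)
= (3^4 + 1^4 + 10^4 + 4^4)^(1/4) = (81 + 1 + 10000 + 256)^(1/4) = (10338)^(1/4) ≈ 10.0834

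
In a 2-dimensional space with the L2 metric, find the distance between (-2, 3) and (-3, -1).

(Σ|x_i - y_i|^2)^(1/2) = (|-2 - (-3)|^2 + |3 - (-1)|^2)^(1/2)
= (1^2 + 4^2)^(1/2) = (1 + 16)^(1/2) = (17)^(1/2) ≈ 4.1231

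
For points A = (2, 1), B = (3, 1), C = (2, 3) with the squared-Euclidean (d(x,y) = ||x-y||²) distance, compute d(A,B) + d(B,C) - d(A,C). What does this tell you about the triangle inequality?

d(A,B) = 1² + 0² = 1, d(B,C) = 1² + 2² = 5, d(A,C) = 0² + 2² = 4.
d(A,B) + d(B,C) - d(A,C) = 1 + 5 - 4 = 6 - 4 = 2. This is ≥ 0, so the triangle inequality holds for these points.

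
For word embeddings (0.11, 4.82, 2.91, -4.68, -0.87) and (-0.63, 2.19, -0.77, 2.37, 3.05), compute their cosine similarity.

With u = (0.11, 4.82, 2.91, -4.68, -0.87), v = (-0.63, 2.19, -0.77, 2.37, 3.05):
u·v = 0.11·(-0.63) + 4.82·2.19 + 2.91·(-0.77) + (-4.68)·2.37 + (-0.87)·3.05 = (-0.0693) + 10.5558 + (-2.2407) + (-11.0916) + (-2.6535) = -5.4993.
|u| = √(0.11² + 4.82² + 2.91² + (-4.68)² + (-0.87)²) = √(0.0121 + 23.2324 + 8.4681 + 21.9024 + 0.7569) = √54.3719, |v| = √((-0.63)² + 2.19² + (-0.77)² + 2.37² + 3.05²) = √(0.3969 + 4.7961 + 0.5929 + 5.6169 + 9.3025) = √20.7053.
cos θ = (u·v)/(|u||v|) = -5.4993/(√54.3719·√20.7053) ≈ -0.1639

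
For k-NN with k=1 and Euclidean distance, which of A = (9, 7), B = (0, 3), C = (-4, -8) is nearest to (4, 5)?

Distances: d(A) ≈ 5.3852, d(B) ≈ 4.4721, d(C) ≈ 15.2643. Nearest: B = (0, 3) with distance 4.4721.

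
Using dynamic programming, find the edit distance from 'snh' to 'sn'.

Let D[i][j] be the edit distance between the first i characters of 'snh' and the first j characters of 'sn', with D[i][0] = i, D[0][j] = j, and D[i][j] = D[i-1][j-1] if the characters match, else 1 + min(D[i-1][j], D[i][j-1], D[i-1][j-1]). Filling the table (rows: prefixes of 'snh', columns: prefixes of 'sn'):
     ε  s  n
  ε  0  1  2
  s  1  0  1
  n  2  1  0
  h  3  2  1
The bottom-right entry gives D[3][2] = 1, so no sequence of fewer than 1 edit works. Backtracking through the table gives one optimal edit sequence (1 edit):
  snh → sn (del h @3)
Edit distance = 1.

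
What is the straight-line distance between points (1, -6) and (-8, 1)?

√(Σ(x_i - y_i)²) = √((1 - (-8))² + (-6 - 1)²)
= √(9² + (-7)²) = √(81 + 49) = √130 ≈ 11.4018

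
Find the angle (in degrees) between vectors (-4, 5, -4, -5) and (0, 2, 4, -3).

With u = (-4, 5, -4, -5), v = (0, 2, 4, -3):
u·v = (-4)·0 + 5·2 + (-4)·4 + (-5)·(-3) = 0 + 10 + (-16) + 15 = 9.
|u| = √((-4)² + 5² + (-4)² + (-5)²) = √82, |v| = √(0² + 2² + 4² + (-3)²) = √29, so |u||v| = √(82·29) = √2378.
cos θ = (u·v)/(|u||v|) = 9/√2378 ≈ 0.18456
θ = arccos(0.18456) ≈ 79.36°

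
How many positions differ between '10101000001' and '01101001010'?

Differing positions: 1, 2, 8, 10, 11. Hamming distance = 5.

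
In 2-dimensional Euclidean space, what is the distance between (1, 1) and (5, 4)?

√(Σ(x_i - y_i)²) = √((1 - 5)² + (1 - 4)²)
= √((-4)² + (-3)²) = √(16 + 9) = √25 = 5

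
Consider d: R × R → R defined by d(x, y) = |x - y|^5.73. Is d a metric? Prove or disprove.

No. d(x,y) = |x-y|^5.73 fails the triangle inequality since p = 5.73 > 1. Counterexample: x = 1, y = 4, z = 8. d(x,z) = |1 - 8|^5.73 = 7^5.73 ≈ 69568.3606, but d(x,y) + d(y,z) = 3^5.73 + 4^5.73 ≈ 541.8821 + 2817.1096 = 3358.9917. Since 69568.3606 > 3358.9917, the triangle inequality is violated.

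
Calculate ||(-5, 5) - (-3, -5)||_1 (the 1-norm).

Σ|x_i - y_i| = |-5 - (-3)| + |5 - (-5)| = 2 + 10 = 12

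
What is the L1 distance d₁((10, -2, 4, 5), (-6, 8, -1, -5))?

Σ|x_i - y_i| = |10 - (-6)| + |-2 - 8| + |4 - (-1)| + |5 - (-5)| = 16 + 10 + 5 + 10 = 41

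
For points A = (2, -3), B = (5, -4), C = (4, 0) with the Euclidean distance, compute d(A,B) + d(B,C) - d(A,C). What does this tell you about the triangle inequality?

d(A,B) = √(3² + 1²) = √10 ≈ 3.1623, d(B,C) = √(1² + 4²) = √17 ≈ 4.1231, d(A,C) = √(2² + 3²) = √13 ≈ 3.6056.
d(A,B) + d(B,C) - d(A,C) = 3.1623 + 4.1231 - 3.6056 = 7.2854 - 3.6056 = 3.6798 (to 4 decimal places). This is ≥ 0, so the triangle inequality holds for these points.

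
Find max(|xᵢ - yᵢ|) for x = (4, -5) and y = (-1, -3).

max(|x_i - y_i|) = max(|4 - (-1)|, |-5 - (-3)|) = max(5, 2) = 5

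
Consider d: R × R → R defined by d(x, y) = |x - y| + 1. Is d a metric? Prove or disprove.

No. d fails identity of indiscernibles (specifically d(x,x) = 0): d(-5, -5) = |-5 - (-5)| + 1 = 0 + 1 = 1 ≠ 0.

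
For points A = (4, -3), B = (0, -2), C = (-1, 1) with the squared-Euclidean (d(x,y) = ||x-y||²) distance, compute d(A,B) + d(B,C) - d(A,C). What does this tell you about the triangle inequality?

d(A,B) = 4² + 1² = 17, d(B,C) = 1² + 3² = 10, d(A,C) = 5² + 4² = 41.
d(A,B) + d(B,C) - d(A,C) = 17 + 10 - 41 = 27 - 41 = -14. This is < 0, so the triangle inequality FAILS for these points (squared-Euclidean is not a metric).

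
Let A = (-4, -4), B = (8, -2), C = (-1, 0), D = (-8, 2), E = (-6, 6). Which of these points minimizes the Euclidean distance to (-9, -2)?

Distances: d(A) ≈ 5.3852, d(B) = 17, d(C) ≈ 8.2462, d(D) ≈ 4.1231, d(E) ≈ 8.544. Nearest: D = (-8, 2) with distance 4.1231.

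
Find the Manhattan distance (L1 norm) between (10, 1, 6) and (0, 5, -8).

Σ|x_i - y_i| = |10 - 0| + |1 - 5| + |6 - (-8)| = 10 + 4 + 14 = 28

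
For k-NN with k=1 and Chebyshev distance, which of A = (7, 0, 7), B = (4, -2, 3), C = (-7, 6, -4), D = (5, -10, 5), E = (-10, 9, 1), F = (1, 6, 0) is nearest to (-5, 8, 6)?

Distances: d(A) = 12, d(B) = 10, d(C) = 10, d(D) = 18, d(E) = 5, d(F) = 6. Nearest: E = (-10, 9, 1) with distance 5.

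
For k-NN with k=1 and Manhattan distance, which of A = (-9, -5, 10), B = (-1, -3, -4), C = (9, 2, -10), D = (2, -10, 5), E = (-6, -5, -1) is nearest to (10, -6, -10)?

Distances: d(A) = 40, d(B) = 20, d(C) = 9, d(D) = 27, d(E) = 26. Nearest: C = (9, 2, -10) with distance 9.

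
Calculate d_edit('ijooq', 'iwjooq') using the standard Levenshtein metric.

Let D[i][j] be the edit distance between the first i characters of 'ijooq' and the first j characters of 'iwjooq', with D[i][0] = i, D[0][j] = j, and D[i][j] = D[i-1][j-1] if the characters match, else 1 + min(D[i-1][j], D[i][j-1], D[i-1][j-1]). Filling the table (rows: prefixes of 'ijooq', columns: prefixes of 'iwjooq'):
     ε  i  w  j  o  o  q
  ε  0  1  2  3  4  5  6
  i  1  0  1  2  3  4  5
  j  2  1  1  1  2  3  4
  o  3  2  2  2  1  2  3
  o  4  3  3  3  2  1  2
  q  5  4  4  4  3  2  1
The bottom-right entry gives D[5][6] = 1, so no sequence of fewer than 1 edit works. Backtracking through the table gives one optimal edit sequence (1 edit):
  ijooq → iwjooq (ins w @2)
Edit distance = 1.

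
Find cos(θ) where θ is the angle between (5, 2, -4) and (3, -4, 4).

With u = (5, 2, -4), v = (3, -4, 4):
u·v = 5·3 + 2·(-4) + (-4)·4 = 15 + (-8) + (-16) = -9.
|u| = √(5² + 2² + (-4)²) = √45, |v| = √(3² + (-4)² + 4²) = √41, so |u||v| = √(45·41) = √1845.
cos θ = (u·v)/(|u||v|) = -9/√1845 ≈ -0.2095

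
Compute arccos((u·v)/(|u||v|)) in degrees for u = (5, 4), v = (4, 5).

With u = (5, 4), v = (4, 5):
u·v = 5·4 + 4·5 = 20 + 20 = 40.
|u| = √(5² + 4²) = √41, |v| = √(4² + 5²) = √41, so |u||v| = √(41·41) = √1681 = 41.
cos θ = (u·v)/(|u||v|) = 40/41 ≈ 0.97561
θ = arccos(0.97561) ≈ 12.68°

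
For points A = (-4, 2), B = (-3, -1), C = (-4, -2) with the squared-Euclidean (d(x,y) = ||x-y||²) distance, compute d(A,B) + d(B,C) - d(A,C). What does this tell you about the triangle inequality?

d(A,B) = 1² + 3² = 10, d(B,C) = 1² + 1² = 2, d(A,C) = 0² + 4² = 16.
d(A,B) + d(B,C) - d(A,C) = 10 + 2 - 16 = 12 - 16 = -4. This is < 0, so the triangle inequality FAILS for these points (squared-Euclidean is not a metric).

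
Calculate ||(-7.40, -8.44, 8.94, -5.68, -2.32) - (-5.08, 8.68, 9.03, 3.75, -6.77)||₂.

√(Σ(x_i - y_i)²) = √((-7.4 - (-5.08))² + (-8.44 - 8.68)² + (8.94 - 9.03)² + (-5.68 - 3.75)² + (-2.32 - (-6.77))²)
= √((-2.32)² + (-17.12)² + (-0.09)² + (-9.43)² + 4.45²) = √(5.3824 + 293.0944 + 0.0081 + 88.9249 + 19.8025) = √407.2123 ≈ 20.1795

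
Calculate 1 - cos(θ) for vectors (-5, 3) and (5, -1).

With u = (-5, 3), v = (5, -1):
u·v = (-5)·5 + 3·(-1) = (-25) + (-3) = -28.
|u| = √((-5)² + 3²) = √34, |v| = √(5² + (-1)²) = √26, so |u||v| = √(34·26) = √884.
cos θ = (u·v)/(|u||v|) = -28/√884 ≈ -0.9417
Cosine distance = 1 - cos θ ≈ 1 - (-0.9417) = 1.9417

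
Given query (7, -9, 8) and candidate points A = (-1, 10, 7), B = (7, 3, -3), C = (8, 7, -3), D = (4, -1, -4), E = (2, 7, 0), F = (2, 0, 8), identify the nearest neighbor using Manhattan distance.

Distances: d(A) = 28, d(B) = 23, d(C) = 28, d(D) = 23, d(E) = 29, d(F) = 14. Nearest: F = (2, 0, 8) with distance 14.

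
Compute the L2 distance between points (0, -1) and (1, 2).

(Σ|x_i - y_i|^2)^(1/2) = (|0 - 1|^2 + |-1 - 2|^2)^(1/2)
= (1^2 + 3^2)^(1/2) = (1 + 9)^(1/2) = (10)^(1/2) ≈ 3.1623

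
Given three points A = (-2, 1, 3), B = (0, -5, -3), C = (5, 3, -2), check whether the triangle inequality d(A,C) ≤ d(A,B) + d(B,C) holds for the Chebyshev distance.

d(A,B) = max(2, 6, 6) = 6, d(B,C) = max(5, 8, 1) = 8, d(A,C) = max(7, 2, 5) = 7.
d(A,C) = 7 ≤ 6 + 8 = 14. Triangle inequality is satisfied.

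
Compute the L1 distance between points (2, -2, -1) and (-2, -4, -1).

Σ|x_i - y_i| = |2 - (-2)| + |-2 - (-4)| + |-1 - (-1)| = 4 + 2 + 0 = 6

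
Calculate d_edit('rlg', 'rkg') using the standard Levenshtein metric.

Let D[i][j] be the edit distance between the first i characters of 'rlg' and the first j characters of 'rkg', with D[i][0] = i, D[0][j] = j, and D[i][j] = D[i-1][j-1] if the characters match, else 1 + min(D[i-1][j], D[i][j-1], D[i-1][j-1]). Filling the table (rows: prefixes of 'rlg', columns: prefixes of 'rkg'):
     ε  r  k  g
  ε  0  1  2  3
  r  1  0  1  2
  l  2  1  1  2
  g  3  2  2  1
The bottom-right entry gives D[3][3] = 1, so no sequence of fewer than 1 edit works. Backtracking through the table gives one optimal edit sequence (1 edit):
  rlg → rkg (sub l→k @2)
Edit distance = 1.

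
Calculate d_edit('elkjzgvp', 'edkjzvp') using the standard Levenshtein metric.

Let D[i][j] be the edit distance between the first i characters of 'elkjzgvp' and the first j characters of 'edkjzvp', with D[i][0] = i, D[0][j] = j, and D[i][j] = D[i-1][j-1] if the characters match, else 1 + min(D[i-1][j], D[i][j-1], D[i-1][j-1]). Filling the table (rows: prefixes of 'elkjzgvp', columns: prefixes of 'edkjzvp'):
     ε  e  d  k  j  z  v  p
  ε  0  1  2  3  4  5  6  7
  e  1  0  1  2  3  4  5  6
  l  2  1  1  2  3  4  5  6
  k  3  2  2  1  2  3  4  5
  j  4  3  3  2  1  2  3  4
  z  5  4  4  3  2  1  2  3
  g  6  5  5  4  3  2  2  3
  v  7  6  6  5  4  3  2  3
  p  8  7  7  6  5  4  3  2
The bottom-right entry gives D[8][7] = 2, so no sequence of fewer than 2 edits works. Backtracking through the table gives one optimal edit sequence (2 edits):
  elkjzgvp → edkjzgvp (sub l→d @2)
  edkjzgvp → edkjzvp (del g @6)
Edit distance = 2.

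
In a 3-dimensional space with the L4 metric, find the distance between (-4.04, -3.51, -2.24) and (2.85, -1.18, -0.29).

(Σ|x_i - y_i|^4)^(1/4) = (|-4.04 - 2.85|^4 + |-3.51 - (-1.18)|^4 + |-2.24 - (-0.29)|^4)^(1/4)
= (6.89^4 + 2.33^4 + 1.95^4)^(1/4) ≈ (2253.6003 + 29.473 + 14.459)^(1/4) = (2297.5323)^(1/4) ≈ 6.9233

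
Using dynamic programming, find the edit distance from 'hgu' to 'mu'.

Let D[i][j] be the edit distance between the first i characters of 'hgu' and the first j characters of 'mu', with D[i][0] = i, D[0][j] = j, and D[i][j] = D[i-1][j-1] if the characters match, else 1 + min(D[i-1][j], D[i][j-1], D[i-1][j-1]). Filling the table (rows: prefixes of 'hgu', columns: prefixes of 'mu'):
     ε  m  u
  ε  0  1  2
  h  1  1  2
  g  2  2  2
  u  3  3  2
The bottom-right entry gives D[3][2] = 2, so no sequence of fewer than 2 edits works. Backtracking through the table gives one optimal edit sequence (2 edits):
  hgu → gu (del h @1)
  gu → mu (sub g→m @1)
Edit distance = 2.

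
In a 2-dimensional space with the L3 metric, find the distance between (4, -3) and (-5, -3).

(Σ|x_i - y_i|^3)^(1/3) = (|4 - (-5)|^3 + |-3 - (-3)|^3)^(1/3)
= (9^3 + 0^3)^(1/3) = (729 + 0)^(1/3) = (729)^(1/3) = 9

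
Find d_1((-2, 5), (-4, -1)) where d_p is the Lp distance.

Σ|x_i - y_i| = |-2 - (-4)| + |5 - (-1)| = 2 + 6 = 8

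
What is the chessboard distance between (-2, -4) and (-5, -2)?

max(|x_i - y_i|) = max(|-2 - (-5)|, |-4 - (-2)|) = max(3, 2) = 3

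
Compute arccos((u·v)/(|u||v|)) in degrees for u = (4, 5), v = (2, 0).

With u = (4, 5), v = (2, 0):
u·v = 4·2 + 5·0 = 8 + 0 = 8.
|u| = √(4² + 5²) = √41, |v| = √(2² + 0²) = √4, so |u||v| = √(41·4) = √164.
cos θ = (u·v)/(|u||v|) = 8/√164 ≈ 0.624695
θ = arccos(0.624695) ≈ 51.34°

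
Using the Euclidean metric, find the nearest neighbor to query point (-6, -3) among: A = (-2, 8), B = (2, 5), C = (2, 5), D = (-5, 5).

Distances: d(A) ≈ 11.7047, d(B) ≈ 11.3137, d(C) ≈ 11.3137, d(D) ≈ 8.0623. Nearest: D = (-5, 5) with distance 8.0623.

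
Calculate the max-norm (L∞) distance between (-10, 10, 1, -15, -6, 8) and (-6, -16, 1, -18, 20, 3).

max(|x_i - y_i|) = max(|-10 - (-6)|, |10 - (-16)|, |1 - 1|, |-15 - (-18)|, |-6 - 20|, |8 - 3|) = max(4, 26, 0, 3, 26, 5) = 26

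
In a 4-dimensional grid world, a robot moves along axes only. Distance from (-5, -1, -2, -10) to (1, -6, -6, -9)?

Σ|x_i - y_i| = |-5 - 1| + |-1 - (-6)| + |-2 - (-6)| + |-10 - (-9)| = 6 + 5 + 4 + 1 = 16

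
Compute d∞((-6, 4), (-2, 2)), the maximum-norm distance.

max(|x_i - y_i|) = max(|-6 - (-2)|, |4 - 2|) = max(4, 2) = 4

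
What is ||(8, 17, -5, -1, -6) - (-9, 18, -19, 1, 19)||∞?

max(|x_i - y_i|) = max(|8 - (-9)|, |17 - 18|, |-5 - (-19)|, |-1 - 1|, |-6 - 19|) = max(17, 1, 14, 2, 25) = 25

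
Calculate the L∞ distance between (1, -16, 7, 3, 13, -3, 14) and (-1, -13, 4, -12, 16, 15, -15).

max(|x_i - y_i|) = max(|1 - (-1)|, |-16 - (-13)|, |7 - 4|, |3 - (-12)|, |13 - 16|, |-3 - 15|, |14 - (-15)|) = max(2, 3, 3, 15, 3, 18, 29) = 29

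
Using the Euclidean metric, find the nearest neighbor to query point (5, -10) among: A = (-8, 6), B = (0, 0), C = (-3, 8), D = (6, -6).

Distances: d(A) ≈ 20.6155, d(B) ≈ 11.1803, d(C) ≈ 19.6977, d(D) ≈ 4.1231. Nearest: D = (6, -6) with distance 4.1231.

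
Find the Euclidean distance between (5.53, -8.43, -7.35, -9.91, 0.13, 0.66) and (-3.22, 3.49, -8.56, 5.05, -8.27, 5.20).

√(Σ(x_i - y_i)²) = √((5.53 - (-3.22))² + (-8.43 - 3.49)² + (-7.35 - (-8.56))² + (-9.91 - 5.05)² + (0.13 - (-8.27))² + (0.66 - 5.2)²)
= √(8.75² + (-11.92)² + 1.21² + (-14.96)² + 8.4² + (-4.54)²) = √(76.5625 + 142.0864 + 1.4641 + 223.8016 + 70.56 + 20.6116) = √535.0862 ≈ 23.1319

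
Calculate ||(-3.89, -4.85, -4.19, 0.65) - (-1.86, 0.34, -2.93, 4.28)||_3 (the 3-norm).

(Σ|x_i - y_i|^3)^(1/3) = (|-3.89 - (-1.86)|^3 + |-4.85 - 0.34|^3 + |-4.19 - (-2.93)|^3 + |0.65 - 4.28|^3)^(1/3)
= (2.03^3 + 5.19^3 + 1.26^3 + 3.63^3)^(1/3) ≈ (8.3654 + 139.7984 + 2.0004 + 47.8321)^(1/3) = (197.9963)^(1/3) ≈ 5.8284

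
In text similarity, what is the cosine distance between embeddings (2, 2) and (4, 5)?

With u = (2, 2), v = (4, 5):
u·v = 2·4 + 2·5 = 8 + 10 = 18.
|u| = √(2² + 2²) = √8, |v| = √(4² + 5²) = √41, so |u||v| = √(8·41) = √328.
cos θ = (u·v)/(|u||v|) = 18/√328 ≈ 0.9939
Cosine distance = 1 - cos θ ≈ 1 - 0.9939 = 0.0061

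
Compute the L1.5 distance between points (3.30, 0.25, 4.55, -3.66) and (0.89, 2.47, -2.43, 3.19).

(Σ|x_i - y_i|^1.5)^(1/1.5) = (|3.3 - 0.89|^1.5 + |0.25 - 2.47|^1.5 + |4.55 - (-2.43)|^1.5 + |-3.66 - 3.19|^1.5)^(1/1.5)
= (2.41^1.5 + 2.22^1.5 + 6.98^1.5 + 6.85^1.5)^(1/1.5) ≈ (3.7413 + 3.3077 + 18.4409 + 17.9282)^(1/1.5) = (43.4181)^(1/1.5) ≈ 12.3532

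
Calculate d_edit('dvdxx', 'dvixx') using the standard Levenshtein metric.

Let D[i][j] be the edit distance between the first i characters of 'dvdxx' and the first j characters of 'dvixx', with D[i][0] = i, D[0][j] = j, and D[i][j] = D[i-1][j-1] if the characters match, else 1 + min(D[i-1][j], D[i][j-1], D[i-1][j-1]). Filling the table (rows: prefixes of 'dvdxx', columns: prefixes of 'dvixx'):
     ε  d  v  i  x  x
  ε  0  1  2  3  4  5
  d  1  0  1  2  3  4
  v  2  1  0  1  2  3
  d  3  2  1  1  2  3
  x  4  3  2  2  1  2
  x  5  4  3  3  2  1
The bottom-right entry gives D[5][5] = 1, so no sequence of fewer than 1 edit works. Backtracking through the table gives one optimal edit sequence (1 edit):
  dvdxx → dvixx (sub d→i @3)
Edit distance = 1.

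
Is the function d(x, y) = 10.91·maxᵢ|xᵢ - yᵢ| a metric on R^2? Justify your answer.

Yes. The L∞ (Chebyshev) norm induces a metric on R^2, and multiplying a metric by a positive constant 10.91 > 0 preserves all four axioms: non-negativity (10.91·||x-y|| ≥ 0), identity (10.91·||x-y|| = 0 ⟺ ||x-y|| = 0 ⟺ x = y), symmetry (||x-y|| = ||y-x||), and the triangle inequality (10.91·||x-z|| ≤ 10.91·||x-y|| + 10.91·||y-z||). So d is a metric.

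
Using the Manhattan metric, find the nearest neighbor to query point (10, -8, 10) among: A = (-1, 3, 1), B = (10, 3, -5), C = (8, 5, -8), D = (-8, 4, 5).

Distances: d(A) = 31, d(B) = 26, d(C) = 33, d(D) = 35. Nearest: B = (10, 3, -5) with distance 26.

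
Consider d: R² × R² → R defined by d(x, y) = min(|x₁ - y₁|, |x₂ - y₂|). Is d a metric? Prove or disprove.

No. d fails identity of indiscernibles: take x = (0, 0) and y = (0, 9). Then d(x,y) = min(|0 - 0|, |0 - 9|) = min(0, 9) = 0, yet x ≠ y.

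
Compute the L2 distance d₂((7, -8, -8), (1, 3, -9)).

√(Σ(x_i - y_i)²) = √((7 - 1)² + (-8 - 3)² + (-8 - (-9))²)
= √(6² + (-11)² + 1²) = √(36 + 121 + 1) = √158 ≈ 12.5698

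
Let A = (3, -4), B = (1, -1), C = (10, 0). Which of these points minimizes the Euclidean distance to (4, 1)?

Distances: d(A) ≈ 5.099, d(B) ≈ 3.6056, d(C) ≈ 6.0828. Nearest: B = (1, -1) with distance 3.6056.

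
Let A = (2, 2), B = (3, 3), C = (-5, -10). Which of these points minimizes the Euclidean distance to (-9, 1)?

Distances: d(A) ≈ 11.0454, d(B) ≈ 12.1655, d(C) ≈ 11.7047. Nearest: A = (2, 2) with distance 11.0454.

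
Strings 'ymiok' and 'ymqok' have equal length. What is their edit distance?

Let D[i][j] be the edit distance between the first i characters of 'ymiok' and the first j characters of 'ymqok', with D[i][0] = i, D[0][j] = j, and D[i][j] = D[i-1][j-1] if the characters match, else 1 + min(D[i-1][j], D[i][j-1], D[i-1][j-1]). Filling the table (rows: prefixes of 'ymiok', columns: prefixes of 'ymqok'):
     ε  y  m  q  o  k
  ε  0  1  2  3  4  5
  y  1  0  1  2  3  4
  m  2  1  0  1  2  3
  i  3  2  1  1  2  3
  o  4  3  2  2  1  2
  k  5  4  3  3  2  1
The bottom-right entry gives D[5][5] = 1, so no sequence of fewer than 1 edit works. Backtracking through the table gives one optimal edit sequence (1 edit):
  ymiok → ymqok (sub i→q @3)
Edit distance = 1.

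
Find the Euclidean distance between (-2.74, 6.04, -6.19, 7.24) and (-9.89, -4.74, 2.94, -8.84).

√(Σ(x_i - y_i)²) = √((-2.74 - (-9.89))² + (6.04 - (-4.74))² + (-6.19 - 2.94)² + (7.24 - (-8.84))²)
= √(7.15² + 10.78² + (-9.13)² + 16.08²) = √(51.1225 + 116.2084 + 83.3569 + 258.5664) = √509.2542 ≈ 22.5667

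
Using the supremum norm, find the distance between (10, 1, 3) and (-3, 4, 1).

max(|x_i - y_i|) = max(|10 - (-3)|, |1 - 4|, |3 - 1|) = max(13, 3, 2) = 13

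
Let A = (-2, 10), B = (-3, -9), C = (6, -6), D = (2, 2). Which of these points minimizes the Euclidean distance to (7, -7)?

Distances: d(A) ≈ 19.2354, d(B) ≈ 10.198, d(C) ≈ 1.4142, d(D) ≈ 10.2956. Nearest: C = (6, -6) with distance 1.4142.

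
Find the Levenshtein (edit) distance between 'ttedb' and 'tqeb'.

Let D[i][j] be the edit distance between the first i characters of 'ttedb' and the first j characters of 'tqeb', with D[i][0] = i, D[0][j] = j, and D[i][j] = D[i-1][j-1] if the characters match, else 1 + min(D[i-1][j], D[i][j-1], D[i-1][j-1]). Filling the table (rows: prefixes of 'ttedb', columns: prefixes of 'tqeb'):
     ε  t  q  e  b
  ε  0  1  2  3  4
  t  1  0  1  2  3
  t  2  1  1  2  3
  e  3  2  2  1  2
  d  4  3  3  2  2
  b  5  4  4  3  2
The bottom-right entry gives D[5][4] = 2, so no sequence of fewer than 2 edits works. Backtracking through the table gives one optimal edit sequence (2 edits):
  ttedb → tqedb (sub t→q @2)
  tqedb → tqeb (del d @4)
Edit distance = 2.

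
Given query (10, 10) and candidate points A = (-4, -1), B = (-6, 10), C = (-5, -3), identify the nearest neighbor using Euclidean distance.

Distances: d(A) ≈ 17.8045, d(B) = 16, d(C) ≈ 19.8494. Nearest: B = (-6, 10) with distance 16.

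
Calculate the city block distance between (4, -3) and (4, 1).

Σ|x_i - y_i| = |4 - 4| + |-3 - 1| = 0 + 4 = 4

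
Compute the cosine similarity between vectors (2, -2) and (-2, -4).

With u = (2, -2), v = (-2, -4):
u·v = 2·(-2) + (-2)·(-4) = (-4) + 8 = 4.
|u| = √(2² + (-2)²) = √8, |v| = √((-2)² + (-4)²) = √20, so |u||v| = √(8·20) = √160.
cos θ = (u·v)/(|u||v|) = 4/√160 ≈ 0.3162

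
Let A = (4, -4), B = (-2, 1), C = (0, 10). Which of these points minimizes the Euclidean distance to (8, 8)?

Distances: d(A) ≈ 12.6491, d(B) ≈ 12.2066, d(C) ≈ 8.2462. Nearest: C = (0, 10) with distance 8.2462.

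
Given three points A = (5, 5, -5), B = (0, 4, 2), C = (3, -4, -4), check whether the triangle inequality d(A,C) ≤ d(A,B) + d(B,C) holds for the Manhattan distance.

d(A,B) = 5 + 1 + 7 = 13, d(B,C) = 3 + 8 + 6 = 17, d(A,C) = 2 + 9 + 1 = 12.
d(A,C) = 12 ≤ 13 + 17 = 30. Triangle inequality is satisfied.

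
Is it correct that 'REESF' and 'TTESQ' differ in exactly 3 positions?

Differing positions: 1, 2, 5. Hamming distance = 3, so the claim is true.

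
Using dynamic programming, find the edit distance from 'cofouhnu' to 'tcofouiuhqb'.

Let D[i][j] be the edit distance between the first i characters of 'cofouhnu' and the first j characters of 'tcofouiuhqb', with D[i][0] = i, D[0][j] = j, and D[i][j] = D[i-1][j-1] if the characters match, else 1 + min(D[i-1][j], D[i][j-1], D[i-1][j-1]). Filling the table (rows: prefixes of 'cofouhnu', columns: prefixes of 'tcofouiuhqb'):
     ε  t  c  o  f  o  u  i  u  h  q  b
  ε  0  1  2  3  4  5  6  7  8  9 10 11
  c  1  1  1  2  3  4  5  6  7  8  9 10
  o  2  2  2  1  2  3  4  5  6  7  8  9
  f  3  3  3  2  1  2  3  4  5  6  7  8
  o  4  4  4  3  2  1  2  3  4  5  6  7
  u  5  5  5  4  3  2  1  2  3  4  5  6
  h  6  6  6  5  4  3  2  2  3  3  4  5
  n  7  7  7  6  5  4  3  3  3  4  4  5
  u  8  8  8  7  6  5  4  4  3  4  5  5
The bottom-right entry gives D[8][11] = 5, so no sequence of fewer than 5 edits works. Backtracking through the table gives one optimal edit sequence (5 edits):
  cofouhnu → tcofouhnu (ins t @1)
  tcofouhnu → tcofouuhnu (ins u @6)
  tcofouuhnu → tcofouiuhnu (ins i @7)
  tcofouiuhnu → tcofouiuhqu (sub n→q @10)
  tcofouiuhqu → tcofouiuhqb (sub u→b @11)
Edit distance = 5.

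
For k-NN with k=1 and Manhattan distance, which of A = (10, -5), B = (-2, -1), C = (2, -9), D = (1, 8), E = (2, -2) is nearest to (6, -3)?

Distances: d(A) = 6, d(B) = 10, d(C) = 10, d(D) = 16, d(E) = 5. Nearest: E = (2, -2) with distance 5.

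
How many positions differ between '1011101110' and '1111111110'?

Differing positions: 2, 6. Hamming distance = 2.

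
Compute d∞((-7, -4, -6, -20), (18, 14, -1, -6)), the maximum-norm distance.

max(|x_i - y_i|) = max(|-7 - 18|, |-4 - 14|, |-6 - (-1)|, |-20 - (-6)|) = max(25, 18, 5, 14) = 25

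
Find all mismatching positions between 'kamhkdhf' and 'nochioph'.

Differing positions: 1, 2, 3, 5, 6, 7, 8. Hamming distance = 7.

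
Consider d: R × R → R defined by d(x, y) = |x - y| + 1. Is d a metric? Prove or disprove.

No. d fails identity of indiscernibles (specifically d(x,x) = 0): d(7, 7) = |7 - 7| + 1 = 0 + 1 = 1 ≠ 0.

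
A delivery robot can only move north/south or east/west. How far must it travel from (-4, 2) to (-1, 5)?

Σ|x_i - y_i| = |-4 - (-1)| + |2 - 5| = 3 + 3 = 6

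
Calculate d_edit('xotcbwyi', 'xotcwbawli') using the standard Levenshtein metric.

Let D[i][j] be the edit distance between the first i characters of 'xotcbwyi' and the first j characters of 'xotcwbawli', with D[i][0] = i, D[0][j] = j, and D[i][j] = D[i-1][j-1] if the characters match, else 1 + min(D[i-1][j], D[i][j-1], D[i-1][j-1]). Filling the table (rows: prefixes of 'xotcbwyi', columns: prefixes of 'xotcwbawli'):
     ε  x  o  t  c  w  b  a  w  l  i
  ε  0  1  2  3  4  5  6  7  8  9 10
  x  1  0  1  2  3  4  5  6  7  8  9
  o  2  1  0  1  2  3  4  5  6  7  8
  t  3  2  1  0  1  2  3  4  5  6  7
  c  4  3  2  1  0  1  2  3  4  5  6
  b  5  4  3  2  1  1  1  2  3  4  5
  w  6  5  4  3  2  1  2  2  2  3  4
  y  7  6  5  4  3  2  2  3  3  3  4
  i  8  7  6  5  4  3  3  3  4  4  3
The bottom-right entry gives D[8][10] = 3, so no sequence of fewer than 3 edits works. Backtracking through the table gives one optimal edit sequence (3 edits):
  xotcbwyi → xotcwbwyi (ins w @5)
  xotcwbwyi → xotcwbawyi (ins a @7)
  xotcwbawyi → xotcwbawli (sub y→l @9)
Edit distance = 3.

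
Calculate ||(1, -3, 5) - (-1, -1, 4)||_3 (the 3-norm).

(Σ|x_i - y_i|^3)^(1/3) = (|1 - (-1)|^3 + |-3 - (-1)|^3 + |5 - 4|^3)^(1/3)
= (2^3 + 2^3 + 1^3)^(1/3) = (8 + 8 + 1)^(1/3) = (17)^(1/3) ≈ 2.5713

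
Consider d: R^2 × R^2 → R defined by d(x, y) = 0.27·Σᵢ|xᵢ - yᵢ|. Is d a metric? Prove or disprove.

Yes. The L1 (Manhattan) norm induces a metric on R^2, and multiplying a metric by a positive constant 0.27 > 0 preserves all four axioms: non-negativity (0.27·||x-y|| ≥ 0), identity (0.27·||x-y|| = 0 ⟺ ||x-y|| = 0 ⟺ x = y), symmetry (||x-y|| = ||y-x||), and the triangle inequality (0.27·||x-z|| ≤ 0.27·||x-y|| + 0.27·||y-z||). So d is a metric.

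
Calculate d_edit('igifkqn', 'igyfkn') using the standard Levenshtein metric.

Let D[i][j] be the edit distance between the first i characters of 'igifkqn' and the first j characters of 'igyfkn', with D[i][0] = i, D[0][j] = j, and D[i][j] = D[i-1][j-1] if the characters match, else 1 + min(D[i-1][j], D[i][j-1], D[i-1][j-1]). Filling the table (rows: prefixes of 'igifkqn', columns: prefixes of 'igyfkn'):
     ε  i  g  y  f  k  n
  ε  0  1  2  3  4  5  6
  i  1  0  1  2  3  4  5
  g  2  1  0  1  2  3  4
  i  3  2  1  1  2  3  4
  f  4  3  2  2  1  2  3
  k  5  4  3  3  2  1  2
  q  6  5  4  4  3  2  2
  n  7  6  5  5  4  3  2
The bottom-right entry gives D[7][6] = 2, so no sequence of fewer than 2 edits works. Backtracking through the table gives one optimal edit sequence (2 edits):
  igifkqn → igyfkqn (sub i→y @3)
  igyfkqn → igyfkn (del q @6)
Edit distance = 2.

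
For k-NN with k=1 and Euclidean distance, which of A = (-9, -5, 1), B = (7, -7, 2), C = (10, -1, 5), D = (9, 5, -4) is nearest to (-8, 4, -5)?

Distances: d(A) ≈ 10.8628, d(B) ≈ 19.8746, d(C) ≈ 21.1896, d(D) ≈ 17.0587. Nearest: A = (-9, -5, 1) with distance 10.8628.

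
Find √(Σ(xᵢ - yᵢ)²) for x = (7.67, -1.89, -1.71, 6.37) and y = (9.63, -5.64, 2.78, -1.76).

√(Σ(x_i - y_i)²) = √((7.67 - 9.63)² + (-1.89 - (-5.64))² + (-1.71 - 2.78)² + (6.37 - (-1.76))²)
= √((-1.96)² + 3.75² + (-4.49)² + 8.13²) = √(3.8416 + 14.0625 + 20.1601 + 66.0969) = √104.1611 ≈ 10.2059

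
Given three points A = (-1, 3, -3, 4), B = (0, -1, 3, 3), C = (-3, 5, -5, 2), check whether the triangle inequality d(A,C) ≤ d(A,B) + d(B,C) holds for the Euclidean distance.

d(A,B) = √(1² + 4² + 6² + 1²) = √54 ≈ 7.3485, d(B,C) = √(3² + 6² + 8² + 1²) = √110 ≈ 10.4881, d(A,C) = √(2² + 2² + 2² + 2²) = √16 = 4.
d(A,C) = 4 ≤ 7.3485 + 10.4881 = 17.8366. Triangle inequality is satisfied.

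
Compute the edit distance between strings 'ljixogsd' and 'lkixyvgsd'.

Let D[i][j] be the edit distance between the first i characters of 'ljixogsd' and the first j characters of 'lkixyvgsd', with D[i][0] = i, D[0][j] = j, and D[i][j] = D[i-1][j-1] if the characters match, else 1 + min(D[i-1][j], D[i][j-1], D[i-1][j-1]). Filling the table (rows: prefixes of 'ljixogsd', columns: prefixes of 'lkixyvgsd'):
     ε  l  k  i  x  y  v  g  s  d
  ε  0  1  2  3  4  5  6  7  8  9
  l  1  0  1  2  3  4  5  6  7  8
  j  2  1  1  2  3  4  5  6  7  8
  i  3  2  2  1  2  3  4  5  6  7
  x  4  3  3  2  1  2  3  4  5  6
  o  5  4  4  3  2  2  3  4  5  6
  g  6  5  5  4  3  3  3  3  4  5
  s  7  6  6  5  4  4  4  4  3  4
  d  8  7  7  6  5  5  5  5  4  3
The bottom-right entry gives D[8][9] = 3, so no sequence of fewer than 3 edits works. Backtracking through the table gives one optimal edit sequence (3 edits):
  ljixogsd → lkixogsd (sub j→k @2)
  lkixogsd → lkixyogsd (ins y @5)
  lkixyogsd → lkixyvgsd (sub o→v @6)
Edit distance = 3.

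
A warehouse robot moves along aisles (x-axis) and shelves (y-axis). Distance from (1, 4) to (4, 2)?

Σ|x_i - y_i| = |1 - 4| + |4 - 2| = 3 + 2 = 5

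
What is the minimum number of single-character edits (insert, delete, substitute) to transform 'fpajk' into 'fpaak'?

Let D[i][j] be the edit distance between the first i characters of 'fpajk' and the first j characters of 'fpaak', with D[i][0] = i, D[0][j] = j, and D[i][j] = D[i-1][j-1] if the characters match, else 1 + min(D[i-1][j], D[i][j-1], D[i-1][j-1]). Filling the table (rows: prefixes of 'fpajk', columns: prefixes of 'fpaak'):
     ε  f  p  a  a  k
  ε  0  1  2  3  4  5
  f  1  0  1  2  3  4
  p  2  1  0  1  2  3
  a  3  2  1  0  1  2
  j  4  3  2  1  1  2
  k  5  4  3  2  2  1
The bottom-right entry gives D[5][5] = 1, so no sequence of fewer than 1 edit works. Backtracking through the table gives one optimal edit sequence (1 edit):
  fpajk → fpaak (sub j→a @4)
Edit distance = 1.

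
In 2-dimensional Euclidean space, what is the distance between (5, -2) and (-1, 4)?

√(Σ(x_i - y_i)²) = √((5 - (-1))² + (-2 - 4)²)
= √(6² + (-6)²) = √(36 + 36) = √72 ≈ 8.4853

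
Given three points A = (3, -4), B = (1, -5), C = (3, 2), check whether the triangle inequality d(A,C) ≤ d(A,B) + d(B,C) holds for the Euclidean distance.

d(A,B) = √(2² + 1²) = √5 ≈ 2.2361, d(B,C) = √(2² + 7²) = √53 ≈ 7.2801, d(A,C) = √(0² + 6²) = √36 = 6.
d(A,C) = 6 ≤ 2.2361 + 7.2801 = 9.5162. Triangle inequality is satisfied.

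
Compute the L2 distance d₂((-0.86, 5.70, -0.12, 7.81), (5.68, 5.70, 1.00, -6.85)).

√(Σ(x_i - y_i)²) = √((-0.86 - 5.68)² + (5.7 - 5.7)² + (-0.12 - 1)² + (7.81 - (-6.85))²)
= √((-6.54)² + 0² + (-1.12)² + 14.66²) = √(42.7716 + 0 + 1.2544 + 214.9156) = √258.9416 ≈ 16.0917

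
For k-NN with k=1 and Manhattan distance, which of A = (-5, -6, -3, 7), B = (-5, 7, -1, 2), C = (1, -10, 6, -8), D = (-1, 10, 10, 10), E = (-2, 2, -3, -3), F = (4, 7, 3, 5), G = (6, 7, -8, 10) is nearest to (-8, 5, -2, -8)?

Distances: d(A) = 30, d(B) = 16, d(C) = 32, d(D) = 42, d(E) = 15, d(F) = 32, d(G) = 40. Nearest: E = (-2, 2, -3, -3) with distance 15.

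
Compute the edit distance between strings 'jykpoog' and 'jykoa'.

Let D[i][j] be the edit distance between the first i characters of 'jykpoog' and the first j characters of 'jykoa', with D[i][0] = i, D[0][j] = j, and D[i][j] = D[i-1][j-1] if the characters match, else 1 + min(D[i-1][j], D[i][j-1], D[i-1][j-1]). Filling the table (rows: prefixes of 'jykpoog', columns: prefixes of 'jykoa'):
     ε  j  y  k  o  a
  ε  0  1  2  3  4  5
  j  1  0  1  2  3  4
  y  2  1  0  1  2  3
  k  3  2  1  0  1  2
  p  4  3  2  1  1  2
  o  5  4  3  2  1  2
  o  6  5  4  3  2  2
  g  7  6  5  4  3  3
The bottom-right entry gives D[7][5] = 3, so no sequence of fewer than 3 edits works. Backtracking through the table gives one optimal edit sequence (3 edits):
  jykpoog → jykoog (del p @4)
  jykoog → jykog (del o @4)
  jykog → jykoa (sub g→a @5)
Edit distance = 3.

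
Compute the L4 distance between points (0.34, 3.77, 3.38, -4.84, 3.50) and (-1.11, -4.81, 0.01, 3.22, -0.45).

(Σ|x_i - y_i|^4)^(1/4) = (|0.34 - (-1.11)|^4 + |3.77 - (-4.81)|^4 + |3.38 - 0.01|^4 + |-4.84 - 3.22|^4 + |3.5 - (-0.45)|^4)^(1/4)
= (1.45^4 + 8.58^4 + 3.37^4 + 8.06^4 + 3.95^4)^(1/4) ≈ (4.4205 + 5419.3743 + 128.9792 + 4220.2693 + 243.438)^(1/4) = (10016.4813)^(1/4) ≈ 10.0041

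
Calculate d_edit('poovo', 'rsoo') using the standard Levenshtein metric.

Let D[i][j] be the edit distance between the first i characters of 'poovo' and the first j characters of 'rsoo', with D[i][0] = i, D[0][j] = j, and D[i][j] = D[i-1][j-1] if the characters match, else 1 + min(D[i-1][j], D[i][j-1], D[i-1][j-1]). Filling the table (rows: prefixes of 'poovo', columns: prefixes of 'rsoo'):
     ε  r  s  o  o
  ε  0  1  2  3  4
  p  1  1  2  3  4
  o  2  2  2  2  3
  o  3  3  3  2  2
  v  4  4  4  3  3
  o  5  5  5  4  3
The bottom-right entry gives D[5][4] = 3, so no sequence of fewer than 3 edits works. Backtracking through the table gives one optimal edit sequence (3 edits):
  poovo → roovo (sub p→r @1)
  roovo → rsovo (sub o→s @2)
  rsovo → rsoo (del v @4)
Edit distance = 3.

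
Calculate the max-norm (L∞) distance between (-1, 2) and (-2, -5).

max(|x_i - y_i|) = max(|-1 - (-2)|, |2 - (-5)|) = max(1, 7) = 7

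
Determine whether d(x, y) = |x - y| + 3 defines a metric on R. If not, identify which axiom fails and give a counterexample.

No. d fails identity of indiscernibles (specifically d(x,x) = 0): d(-4, -4) = |-4 - (-4)| + 3 = 0 + 3 = 3 ≠ 0.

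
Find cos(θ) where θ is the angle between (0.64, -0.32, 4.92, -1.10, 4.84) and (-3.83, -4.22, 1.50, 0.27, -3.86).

With u = (0.64, -0.32, 4.92, -1.10, 4.84), v = (-3.83, -4.22, 1.50, 0.27, -3.86):
u·v = 0.64·(-3.83) + (-0.32)·(-4.22) + 4.92·1.5 + (-1.1)·0.27 + 4.84·(-3.86) = (-2.4512) + 1.3504 + 7.38 + (-0.297) + (-18.6824) = -12.7002.
|u| = √(0.64² + (-0.32)² + 4.92² + (-1.1)² + 4.84²) = √(0.4096 + 0.1024 + 24.2064 + 1.21 + 23.4256) = √49.354, |v| = √((-3.83)² + (-4.22)² + 1.5² + 0.27² + (-3.86)²) = √(14.6689 + 17.8084 + 2.25 + 0.0729 + 14.8996) = √49.6998.
cos θ = (u·v)/(|u||v|) = -12.7002/(√49.354·√49.6998) ≈ -0.2564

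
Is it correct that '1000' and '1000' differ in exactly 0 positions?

Differing positions: none. Hamming distance = 0, so the claim is true.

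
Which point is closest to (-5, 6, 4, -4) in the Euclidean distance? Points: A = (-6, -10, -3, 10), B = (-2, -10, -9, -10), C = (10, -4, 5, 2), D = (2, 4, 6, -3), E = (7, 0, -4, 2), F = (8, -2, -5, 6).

Distances: d(A) ≈ 22.4054, d(B) ≈ 21.6795, d(C) ≈ 19.0263, d(D) ≈ 7.6158, d(E) ≈ 16.7332, d(F) ≈ 20.347. Nearest: D = (2, 4, 6, -3) with distance 7.6158.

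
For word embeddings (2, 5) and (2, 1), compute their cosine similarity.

With u = (2, 5), v = (2, 1):
u·v = 2·2 + 5·1 = 4 + 5 = 9.
|u| = √(2² + 5²) = √29, |v| = √(2² + 1²) = √5, so |u||v| = √(29·5) = √145.
cos θ = (u·v)/(|u||v|) = 9/√145 ≈ 0.7474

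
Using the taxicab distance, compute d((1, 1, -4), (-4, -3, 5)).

Σ|x_i - y_i| = |1 - (-4)| + |1 - (-3)| + |-4 - 5| = 5 + 4 + 9 = 18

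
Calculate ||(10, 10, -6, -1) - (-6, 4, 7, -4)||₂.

√(Σ(x_i - y_i)²) = √((10 - (-6))² + (10 - 4)² + (-6 - 7)² + (-1 - (-4))²)
= √(16² + 6² + (-13)² + 3²) = √(256 + 36 + 169 + 9) = √470 ≈ 21.6795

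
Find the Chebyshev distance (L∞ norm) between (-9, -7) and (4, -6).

max(|x_i - y_i|) = max(|-9 - 4|, |-7 - (-6)|) = max(13, 1) = 13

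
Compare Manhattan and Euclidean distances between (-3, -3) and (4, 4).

L1 = |-3 - 4| + |-3 - 4| = 7 + 7 = 14
L2 = √(7² + 7²) = √98 ≈ 9.8995
L1 ≥ L2 always (equality iff movement is along one axis); L1 > L2 here.
Ratio L1/L2 = 14/√98 ≈ 1.4142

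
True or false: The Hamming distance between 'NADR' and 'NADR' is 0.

Differing positions: none. Hamming distance = 0, so the claim is true.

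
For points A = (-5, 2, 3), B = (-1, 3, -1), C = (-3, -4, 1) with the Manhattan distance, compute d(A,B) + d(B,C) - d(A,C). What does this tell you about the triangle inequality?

d(A,B) = 4 + 1 + 4 = 9, d(B,C) = 2 + 7 + 2 = 11, d(A,C) = 2 + 6 + 2 = 10.
d(A,B) + d(B,C) - d(A,C) = 9 + 11 - 10 = 20 - 10 = 10. This is ≥ 0, so the triangle inequality holds for these points.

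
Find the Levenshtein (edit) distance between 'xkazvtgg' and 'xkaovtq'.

Let D[i][j] be the edit distance between the first i characters of 'xkazvtgg' and the first j characters of 'xkaovtq', with D[i][0] = i, D[0][j] = j, and D[i][j] = D[i-1][j-1] if the characters match, else 1 + min(D[i-1][j], D[i][j-1], D[i-1][j-1]). Filling the table (rows: prefixes of 'xkazvtgg', columns: prefixes of 'xkaovtq'):
     ε  x  k  a  o  v  t  q
  ε  0  1  2  3  4  5  6  7
  x  1  0  1  2  3  4  5  6
  k  2  1  0  1  2  3  4  5
  a  3  2  1  0  1  2  3  4
  z  4  3  2  1  1  2  3  4
  v  5  4  3  2  2  1  2  3
  t  6  5  4  3  3  2  1  2
  g  7  6  5  4  4  3  2  2
  g  8  7  6  5  5  4  3  3
The bottom-right entry gives D[8][7] = 3, so no sequence of fewer than 3 edits works. Backtracking through the table gives one optimal edit sequence (3 edits):
  xkazvtgg → xkaovtgg (sub z→o @4)
  xkaovtgg → xkaovtg (del g @7)
  xkaovtg → xkaovtq (sub g→q @7)
Edit distance = 3.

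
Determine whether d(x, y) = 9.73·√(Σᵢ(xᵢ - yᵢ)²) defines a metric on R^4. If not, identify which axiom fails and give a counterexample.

Yes. The L2 (Euclidean) norm induces a metric on R^4, and multiplying a metric by a positive constant 9.73 > 0 preserves all four axioms: non-negativity (9.73·||x-y|| ≥ 0), identity (9.73·||x-y|| = 0 ⟺ ||x-y|| = 0 ⟺ x = y), symmetry (||x-y|| = ||y-x||), and the triangle inequality (9.73·||x-z|| ≤ 9.73·||x-y|| + 9.73·||y-z||). So d is a metric.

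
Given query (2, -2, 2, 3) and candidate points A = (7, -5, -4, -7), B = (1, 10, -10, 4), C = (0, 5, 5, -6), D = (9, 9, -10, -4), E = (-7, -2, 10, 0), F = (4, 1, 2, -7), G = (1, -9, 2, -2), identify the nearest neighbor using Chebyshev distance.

Distances: d(A) = 10, d(B) = 12, d(C) = 9, d(D) = 12, d(E) = 9, d(F) = 10, d(G) = 7. Nearest: G = (1, -9, 2, -2) with distance 7.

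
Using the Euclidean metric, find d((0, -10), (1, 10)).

√(Σ(x_i - y_i)²) = √((0 - 1)² + (-10 - 10)²)
= √((-1)² + (-20)²) = √(1 + 400) = √401 ≈ 20.025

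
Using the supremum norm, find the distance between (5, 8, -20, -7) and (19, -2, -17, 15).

max(|x_i - y_i|) = max(|5 - 19|, |8 - (-2)|, |-20 - (-17)|, |-7 - 15|) = max(14, 10, 3, 22) = 22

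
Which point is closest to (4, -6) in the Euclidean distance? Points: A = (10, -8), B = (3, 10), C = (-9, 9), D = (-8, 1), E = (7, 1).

Distances: d(A) ≈ 6.3246, d(B) ≈ 16.0312, d(C) ≈ 19.8494, d(D) ≈ 13.8924, d(E) ≈ 7.6158. Nearest: A = (10, -8) with distance 6.3246.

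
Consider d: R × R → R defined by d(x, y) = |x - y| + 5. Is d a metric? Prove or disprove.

No. d fails identity of indiscernibles (specifically d(x,x) = 0): d(5, 5) = |5 - 5| + 5 = 0 + 5 = 5 ≠ 0.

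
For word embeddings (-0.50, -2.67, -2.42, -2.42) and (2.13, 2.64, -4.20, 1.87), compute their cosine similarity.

With u = (-0.50, -2.67, -2.42, -2.42), v = (2.13, 2.64, -4.20, 1.87):
u·v = (-0.5)·2.13 + (-2.67)·2.64 + (-2.42)·(-4.2) + (-2.42)·1.87 = (-1.065) + (-7.0488) + 10.164 + (-4.5254) = -2.4752.
|u| = √((-0.5)² + (-2.67)² + (-2.42)² + (-2.42)²) = √(0.25 + 7.1289 + 5.8564 + 5.8564) = √19.0917, |v| = √(2.13² + 2.64² + (-4.2)² + 1.87²) = √(4.5369 + 6.9696 + 17.64 + 3.4969) = √32.6434.
cos θ = (u·v)/(|u||v|) = -2.4752/(√19.0917·√32.6434) ≈ -0.0991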